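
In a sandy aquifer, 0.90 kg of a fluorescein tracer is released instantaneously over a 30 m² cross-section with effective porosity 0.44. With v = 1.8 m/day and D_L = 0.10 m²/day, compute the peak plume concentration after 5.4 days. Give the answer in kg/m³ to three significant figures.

The peak of an instantaneous 1D plume sits at x = vt; there the Gaussian factor is 1 and C_max = M/(n_e·A·√(4πDt)), where n_e·A is the pore area the mass is dissolved in.
√(4πDt) = √(4π × 0.10 × 5.4) = 2.605 m, so C_max = 0.90/(0.44 × 30 × 2.605) = 0.0262 kg/m³.

0.0262 kg/m³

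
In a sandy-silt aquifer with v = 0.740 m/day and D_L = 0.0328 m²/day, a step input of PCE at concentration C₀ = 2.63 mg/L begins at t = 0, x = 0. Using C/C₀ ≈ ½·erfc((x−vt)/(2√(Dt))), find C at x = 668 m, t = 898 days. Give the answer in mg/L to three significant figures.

For a continuous step input, C/C₀ ≈ ½·erfc((x−vt)/(2√(Dt))).
vt = 0.740 × 898 = 664.52 m and 2√(Dt) = 2√(0.0328 × 898) = 10.85 m.
Argument (x−vt)/(2√(Dt)) = (668 − 664.52)/10.85 = 0.3207; ½·erfc(0.3207) = 0.3251.
C = 2.63 × 0.3251 = 0.855 mg/L.

0.855 mg/L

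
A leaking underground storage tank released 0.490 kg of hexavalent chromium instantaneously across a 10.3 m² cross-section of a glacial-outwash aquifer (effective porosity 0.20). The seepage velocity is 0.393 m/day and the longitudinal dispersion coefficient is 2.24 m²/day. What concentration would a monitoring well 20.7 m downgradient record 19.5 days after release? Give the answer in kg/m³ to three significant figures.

0.00384 kg/m³

For an instantaneous plane source, C(x,t) = M/(n_e·A·√(4πDt)) · exp(−(x−vt)²/(4Dt)), with n_e·A the pore (flow) area.
Plume center vt = 0.393 × 19.5 = 7.6635 m, so the well at 20.7 m is 13.0365 m downgradient of the peak.
√(4πDt) = 23.43 m, giving peak height M/(n_e·A·√(4πDt)) = 0.490/(0.20 × 10.3 × 23.43) = 0.01015 kg/m³.
(x−vt)²/(4Dt) = (13.0365)²/(4 × 2.24 × 19.5) = 0.9727; exp(−0.9727) = 0.3781.
C = 0.01015 × 0.3781 = 0.00384 kg/m³.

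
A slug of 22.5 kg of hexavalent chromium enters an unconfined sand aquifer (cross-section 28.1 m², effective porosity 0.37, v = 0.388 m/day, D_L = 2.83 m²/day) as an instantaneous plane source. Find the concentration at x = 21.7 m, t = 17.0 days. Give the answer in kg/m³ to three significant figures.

0.0269 kg/m³

For an instantaneous plane source, C(x,t) = M/(n_e·A·√(4πDt)) · exp(−(x−vt)²/(4Dt)), with n_e·A the pore (flow) area.
Plume center vt = 0.388 × 17.0 = 6.596 m, so the well at 21.7 m is 15.104 m downgradient of the peak.
√(4πDt) = 24.59 m, giving peak height M/(n_e·A·√(4πDt)) = 22.5/(0.37 × 28.1 × 24.59) = 0.08801 kg/m³.
(x−vt)²/(4Dt) = (15.104)²/(4 × 2.83 × 17.0) = 1.185; exp(−1.185) = 0.3057.
C = 0.08801 × 0.3057 = 0.0269 kg/m³.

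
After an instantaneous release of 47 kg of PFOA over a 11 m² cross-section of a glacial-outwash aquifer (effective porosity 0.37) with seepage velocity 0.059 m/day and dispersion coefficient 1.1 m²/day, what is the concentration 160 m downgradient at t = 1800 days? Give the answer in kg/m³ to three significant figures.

For an instantaneous plane source, C(x,t) = M/(n_e·A·√(4πDt)) · exp(−(x−vt)²/(4Dt)), with n_e·A the pore (flow) area.
Plume center vt = 0.059 × 1800 = 106.2 m, so the well at 160 m is 53.8 m downgradient of the peak.
√(4πDt) = 157.7 m, giving peak height M/(n_e·A·√(4πDt)) = 47/(0.37 × 11 × 157.7) = 0.07323 kg/m³.
(x−vt)²/(4Dt) = (53.8)²/(4 × 1.1 × 1800) = 0.3655; exp(−0.3655) = 0.6938.
C = 0.07323 × 0.6938 = 0.0508 kg/m³.

0.0508 kg/m³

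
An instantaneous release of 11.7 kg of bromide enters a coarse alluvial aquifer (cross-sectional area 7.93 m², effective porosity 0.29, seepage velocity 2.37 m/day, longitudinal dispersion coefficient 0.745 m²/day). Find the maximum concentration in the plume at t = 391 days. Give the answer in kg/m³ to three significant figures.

0.0841 kg/m³

The peak of an instantaneous 1D plume sits at x = vt; there the Gaussian factor is 1 and C_max = M/(n_e·A·√(4πDt)), where n_e·A is the pore area the mass is dissolved in.
√(4πDt) = √(4π × 0.745 × 391) = 60.50 m, so C_max = 11.7/(0.29 × 7.93 × 60.50) = 0.0841 kg/m³.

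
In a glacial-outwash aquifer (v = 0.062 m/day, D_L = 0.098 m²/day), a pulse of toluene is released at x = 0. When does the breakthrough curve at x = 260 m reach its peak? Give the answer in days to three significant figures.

For the 1D instantaneous-source solution, setting ∂C/∂t = 0 at fixed x gives v²t² + 2Dt − x² = 0, so t = (√(D² + v²x²) − D)/v².
√(D² + v²x²) = √(0.098² + 0.062² × 260²) = 16.12; v² = 0.003844.
t = (16.12 − 0.098)/0.003844 = 4170 days (vs. the pure-advection estimate x/v = 4190 d).

4170 days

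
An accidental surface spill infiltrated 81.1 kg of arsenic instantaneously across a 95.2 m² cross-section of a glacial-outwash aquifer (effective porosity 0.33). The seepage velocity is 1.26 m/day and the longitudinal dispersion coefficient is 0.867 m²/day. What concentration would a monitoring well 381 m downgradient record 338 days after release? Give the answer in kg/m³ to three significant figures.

For an instantaneous plane source, C(x,t) = M/(n_e·A·√(4πDt)) · exp(−(x−vt)²/(4Dt)), with n_e·A the pore (flow) area.
Plume center vt = 1.26 × 338 = 425.88 m, so the well at 381 m is 44.88 m upgradient of the peak.
√(4πDt) = 60.68 m, giving peak height M/(n_e·A·√(4πDt)) = 81.1/(0.33 × 95.2 × 60.68) = 0.04254 kg/m³.
(x−vt)²/(4Dt) = (-44.88)²/(4 × 0.867 × 338) = 1.718; exp(−1.718) = 0.1794.
C = 0.04254 × 0.1794 = 0.00763 kg/m³.

0.00763 kg/m³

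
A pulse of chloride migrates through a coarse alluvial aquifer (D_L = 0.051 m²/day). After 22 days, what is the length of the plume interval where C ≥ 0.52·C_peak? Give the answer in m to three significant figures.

The plume is Gaussian with σ = √(2Dt) = √(2 × 0.051 × 22) = 1.498 m.
C/C_peak = exp(−Δx²/(2σ²)) = 0.52 ⇒ Δx = σ·√(−2 ln 0.52) = 1.498 × 1.144 = 1.714 m.
Width = 2Δx = 3.43 m.

3.43 m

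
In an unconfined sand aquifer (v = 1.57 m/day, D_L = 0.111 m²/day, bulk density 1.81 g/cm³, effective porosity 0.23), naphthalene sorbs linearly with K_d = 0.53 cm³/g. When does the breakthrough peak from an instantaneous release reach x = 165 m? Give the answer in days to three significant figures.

543 days

Retardation factor R = 1 + ρ_b·K_d/n = 1 + 1.81 × 0.53/0.23 = 5.171.
Sorption retards both mechanisms: v_R = v/R = 0.3036 m/day, D_R = D/R = 0.02147 m²/day.
Peak time from v_R²t² + 2D_R t − x² = 0: t = (√(D_R² + v_R²x²) − D_R)/v_R².
√(D_R² + v_R²x²) = √(0.02147² + 0.3036² × 165²) = 50.09; v_R² = 0.09217.
t = (50.09 − 0.02147)/0.09217 = 543 days.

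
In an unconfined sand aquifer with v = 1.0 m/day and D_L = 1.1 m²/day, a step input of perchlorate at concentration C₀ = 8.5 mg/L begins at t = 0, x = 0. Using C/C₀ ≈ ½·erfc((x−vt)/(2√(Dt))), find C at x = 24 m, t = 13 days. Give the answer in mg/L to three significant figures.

For a continuous step input, C/C₀ ≈ ½·erfc((x−vt)/(2√(Dt))).
vt = 1.0 × 13 = 13 m and 2√(Dt) = 2√(1.1 × 13) = 7.563 m.
Argument (x−vt)/(2√(Dt)) = (24 − 13)/7.563 = 1.454; ½·erfc(1.454) = 0.01988.
C = 8.5 × 0.01988 = 0.169 mg/L.

0.169 mg/L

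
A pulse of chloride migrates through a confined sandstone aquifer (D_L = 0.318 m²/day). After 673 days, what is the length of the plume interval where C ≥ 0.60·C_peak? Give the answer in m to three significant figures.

The plume is Gaussian with σ = √(2Dt) = √(2 × 0.318 × 673) = 20.69 m.
C/C_peak = exp(−Δx²/(2σ²)) = 0.60 ⇒ Δx = σ·√(−2 ln 0.60) = 20.69 × 1.011 = 20.92 m.
Width = 2Δx = 41.8 m.

41.8 m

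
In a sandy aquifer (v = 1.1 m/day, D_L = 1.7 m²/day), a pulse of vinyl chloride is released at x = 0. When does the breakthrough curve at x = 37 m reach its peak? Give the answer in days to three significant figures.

For the 1D instantaneous-source solution, setting ∂C/∂t = 0 at fixed x gives v²t² + 2Dt − x² = 0, so t = (√(D² + v²x²) − D)/v².
√(D² + v²x²) = √(1.7² + 1.1² × 37²) = 40.74; v² = 1.21.
t = (40.74 − 1.7)/1.21 = 32.3 days (vs. the pure-advection estimate x/v = 33.6 d).

32.3 days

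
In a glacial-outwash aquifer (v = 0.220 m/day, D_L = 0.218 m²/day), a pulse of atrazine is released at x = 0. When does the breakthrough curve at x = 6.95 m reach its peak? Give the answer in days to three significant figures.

For the 1D instantaneous-source solution, setting ∂C/∂t = 0 at fixed x gives v²t² + 2Dt − x² = 0, so t = (√(D² + v²x²) − D)/v².
√(D² + v²x²) = √(0.218² + 0.220² × 6.95²) = 1.544; v² = 0.0484.
t = (1.544 − 0.218)/0.0484 = 27.4 days (vs. the pure-advection estimate x/v = 31.6 d).

27.4 days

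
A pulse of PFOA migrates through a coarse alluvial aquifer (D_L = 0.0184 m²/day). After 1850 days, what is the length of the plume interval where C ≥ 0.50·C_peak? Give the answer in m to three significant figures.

The plume is Gaussian with σ = √(2Dt) = √(2 × 0.0184 × 1850) = 8.251 m.
C/C_peak = exp(−Δx²/(2σ²)) = 0.50 ⇒ Δx = σ·√(−2 ln 0.50) = 8.251 × 1.177 = 9.711 m.
Width = 2Δx = 19.4 m.

19.4 m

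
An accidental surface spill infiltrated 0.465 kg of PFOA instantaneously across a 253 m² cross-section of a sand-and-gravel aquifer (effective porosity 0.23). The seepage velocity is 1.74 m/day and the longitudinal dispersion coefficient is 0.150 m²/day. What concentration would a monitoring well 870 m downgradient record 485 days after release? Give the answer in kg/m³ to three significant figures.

2.54e-05 kg/m³

For an instantaneous plane source, C(x,t) = M/(n_e·A·√(4πDt)) · exp(−(x−vt)²/(4Dt)), with n_e·A the pore (flow) area.
Plume center vt = 1.74 × 485 = 843.9 m, so the well at 870 m is 26.1 m downgradient of the peak.
√(4πDt) = 30.24 m, giving peak height M/(n_e·A·√(4πDt)) = 0.465/(0.23 × 253 × 30.24) = 0.0002643 kg/m³.
(x−vt)²/(4Dt) = (26.1)²/(4 × 0.150 × 485) = 2.341; exp(−2.341) = 0.09623.
C = 0.0002643 × 0.09623 = 2.54e-05 kg/m³.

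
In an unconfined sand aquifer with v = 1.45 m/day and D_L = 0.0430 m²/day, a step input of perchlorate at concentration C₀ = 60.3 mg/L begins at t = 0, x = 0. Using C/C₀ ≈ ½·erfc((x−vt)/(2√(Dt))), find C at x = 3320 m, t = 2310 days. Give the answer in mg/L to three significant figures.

59.2 mg/L

For a continuous step input, C/C₀ ≈ ½·erfc((x−vt)/(2√(Dt))).
vt = 1.45 × 2310 = 3349.5 m and 2√(Dt) = 2√(0.0430 × 2310) = 19.93 m.
Argument (x−vt)/(2√(Dt)) = (3320 − 3349.5)/19.93 = -1.480; ½·erfc(-1.480) = 0.9818.
C = 60.3 × 0.9818 = 59.2 mg/L.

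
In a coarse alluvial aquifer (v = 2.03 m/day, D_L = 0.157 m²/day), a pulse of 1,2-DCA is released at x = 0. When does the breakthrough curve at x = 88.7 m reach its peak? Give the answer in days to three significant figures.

For the 1D instantaneous-source solution, setting ∂C/∂t = 0 at fixed x gives v²t² + 2Dt − x² = 0, so t = (√(D² + v²x²) − D)/v².
√(D² + v²x²) = √(0.157² + 2.03² × 88.7²) = 180.1; v² = 4.1209.
t = (180.1 − 0.157)/4.1209 = 43.7 days (vs. the pure-advection estimate x/v = 43.7 d).

43.7 days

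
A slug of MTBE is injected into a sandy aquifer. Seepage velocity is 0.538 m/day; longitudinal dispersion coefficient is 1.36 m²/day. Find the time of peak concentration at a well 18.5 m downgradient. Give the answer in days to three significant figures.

For the 1D instantaneous-source solution, setting ∂C/∂t = 0 at fixed x gives v²t² + 2Dt − x² = 0, so t = (√(D² + v²x²) − D)/v².
√(D² + v²x²) = √(1.36² + 0.538² × 18.5²) = 10.05; v² = 0.289444.
t = (10.05 − 1.36)/0.289444 = 30.0 days (vs. the pure-advection estimate x/v = 34.4 d).

30.0 days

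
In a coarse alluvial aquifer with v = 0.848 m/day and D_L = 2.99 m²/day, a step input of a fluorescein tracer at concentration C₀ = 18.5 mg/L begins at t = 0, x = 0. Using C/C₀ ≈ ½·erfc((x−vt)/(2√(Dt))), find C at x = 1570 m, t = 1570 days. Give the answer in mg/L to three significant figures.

0.127 mg/L

For a continuous step input, C/C₀ ≈ ½·erfc((x−vt)/(2√(Dt))).
vt = 0.848 × 1570 = 1331.36 m and 2√(Dt) = 2√(2.99 × 1570) = 137.0 m.
Argument (x−vt)/(2√(Dt)) = (1570 − 1331.36)/137.0 = 1.742; ½·erfc(1.742) = 0.006878.
C = 18.5 × 0.006878 = 0.127 mg/L.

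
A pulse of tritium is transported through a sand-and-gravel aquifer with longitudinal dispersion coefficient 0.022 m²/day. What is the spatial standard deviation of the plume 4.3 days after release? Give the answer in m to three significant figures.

Dispersive spreading gives a Gaussian with σ² = 2Dt; advection only shifts the center.
σ = √(2 × 0.022 × 4.3) = 0.435 m.

0.435 m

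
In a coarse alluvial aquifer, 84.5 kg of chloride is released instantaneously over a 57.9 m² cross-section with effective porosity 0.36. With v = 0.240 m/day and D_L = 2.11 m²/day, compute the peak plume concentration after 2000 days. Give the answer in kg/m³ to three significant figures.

The peak of an instantaneous 1D plume sits at x = vt; there the Gaussian factor is 1 and C_max = M/(n_e·A·√(4πDt)), where n_e·A is the pore area the mass is dissolved in.
√(4πDt) = √(4π × 2.11 × 2000) = 230.3 m, so C_max = 84.5/(0.36 × 57.9 × 230.3) = 0.0176 kg/m³.

0.0176 kg/m³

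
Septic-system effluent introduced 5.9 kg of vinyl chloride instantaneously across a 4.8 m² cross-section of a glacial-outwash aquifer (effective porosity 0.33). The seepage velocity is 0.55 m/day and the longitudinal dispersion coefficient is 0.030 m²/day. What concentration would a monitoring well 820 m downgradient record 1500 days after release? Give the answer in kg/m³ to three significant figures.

0.136 kg/m³

For an instantaneous plane source, C(x,t) = M/(n_e·A·√(4πDt)) · exp(−(x−vt)²/(4Dt)), with n_e·A the pore (flow) area.
Plume center vt = 0.55 × 1500 = 825 m, so the well at 820 m is 5 m upgradient of the peak.
√(4πDt) = 23.78 m, giving peak height M/(n_e·A·√(4πDt)) = 5.9/(0.33 × 4.8 × 23.78) = 0.1566 kg/m³.
(x−vt)²/(4Dt) = (-5)²/(4 × 0.030 × 1500) = 0.1389; exp(−0.1389) = 0.8703.
C = 0.1566 × 0.8703 = 0.136 kg/m³.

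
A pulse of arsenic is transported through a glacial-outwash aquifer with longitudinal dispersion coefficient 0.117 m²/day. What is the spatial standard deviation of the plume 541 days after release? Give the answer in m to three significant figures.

11.3 m

Dispersive spreading gives a Gaussian with σ² = 2Dt; advection only shifts the center.
σ = √(2 × 0.117 × 541) = 11.3 m.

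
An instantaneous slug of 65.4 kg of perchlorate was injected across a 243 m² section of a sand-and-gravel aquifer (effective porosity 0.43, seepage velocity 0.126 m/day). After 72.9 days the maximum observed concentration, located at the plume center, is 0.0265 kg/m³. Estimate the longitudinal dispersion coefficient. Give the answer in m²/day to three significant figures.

At the plume center C_max = M/(n_e·A·√(4πDt)), so D = M²/(4πt·(n_e·A·C_max)²).
n_e·A·C_max = 0.43 × 243 × 0.0265 = 2.769 kg/m.
D = 65.4²/(4π × 72.9 × 2.769²) = 0.609 m²/day.

0.609 m²/day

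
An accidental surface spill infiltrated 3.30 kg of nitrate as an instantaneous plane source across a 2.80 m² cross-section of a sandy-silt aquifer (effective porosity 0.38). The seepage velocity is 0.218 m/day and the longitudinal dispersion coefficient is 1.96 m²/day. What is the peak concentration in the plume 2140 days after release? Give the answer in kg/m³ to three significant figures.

The peak of an instantaneous 1D plume sits at x = vt; there the Gaussian factor is 1 and C_max = M/(n_e·A·√(4πDt)), where n_e·A is the pore area the mass is dissolved in.
√(4πDt) = √(4π × 1.96 × 2140) = 229.6 m, so C_max = 3.30/(0.38 × 2.80 × 229.6) = 0.0135 kg/m³.

0.0135 kg/m³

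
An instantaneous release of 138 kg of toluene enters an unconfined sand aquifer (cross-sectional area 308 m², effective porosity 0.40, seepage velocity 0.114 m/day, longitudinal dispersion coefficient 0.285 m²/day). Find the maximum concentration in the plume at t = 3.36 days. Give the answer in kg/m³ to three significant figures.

0.323 kg/m³

The peak of an instantaneous 1D plume sits at x = vt; there the Gaussian factor is 1 and C_max = M/(n_e·A·√(4πDt)), where n_e·A is the pore area the mass is dissolved in.
√(4πDt) = √(4π × 0.285 × 3.36) = 3.469 m, so C_max = 138/(0.40 × 308 × 3.469) = 0.323 kg/m³.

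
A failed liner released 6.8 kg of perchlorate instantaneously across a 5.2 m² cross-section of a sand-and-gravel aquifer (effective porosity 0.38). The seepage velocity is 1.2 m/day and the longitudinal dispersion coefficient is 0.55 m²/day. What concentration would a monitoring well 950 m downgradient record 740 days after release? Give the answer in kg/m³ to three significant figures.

0.00454 kg/m³

For an instantaneous plane source, C(x,t) = M/(n_e·A·√(4πDt)) · exp(−(x−vt)²/(4Dt)), with n_e·A the pore (flow) area.
Plume center vt = 1.2 × 740 = 888 m, so the well at 950 m is 62 m downgradient of the peak.
√(4πDt) = 71.52 m, giving peak height M/(n_e·A·√(4πDt)) = 6.8/(0.38 × 5.2 × 71.52) = 0.04812 kg/m³.
(x−vt)²/(4Dt) = (62)²/(4 × 0.55 × 740) = 2.361; exp(−2.361) = 0.09433.
C = 0.04812 × 0.09433 = 0.00454 kg/m³.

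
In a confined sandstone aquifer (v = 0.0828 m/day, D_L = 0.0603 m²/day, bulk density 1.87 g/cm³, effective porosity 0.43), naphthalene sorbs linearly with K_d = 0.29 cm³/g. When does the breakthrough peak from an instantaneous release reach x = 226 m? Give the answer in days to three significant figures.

Retardation factor R = 1 + ρ_b·K_d/n = 1 + 1.87 × 0.29/0.43 = 2.261.
Sorption retards both mechanisms: v_R = v/R = 0.03662 m/day, D_R = D/R = 0.02667 m²/day.
Peak time from v_R²t² + 2D_R t − x² = 0: t = (√(D_R² + v_R²x²) − D_R)/v_R².
√(D_R² + v_R²x²) = √(0.02667² + 0.03662² × 226²) = 8.276; v_R² = 0.001341.
t = (8.276 − 0.02667)/0.001341 = 6150 days.

6150 days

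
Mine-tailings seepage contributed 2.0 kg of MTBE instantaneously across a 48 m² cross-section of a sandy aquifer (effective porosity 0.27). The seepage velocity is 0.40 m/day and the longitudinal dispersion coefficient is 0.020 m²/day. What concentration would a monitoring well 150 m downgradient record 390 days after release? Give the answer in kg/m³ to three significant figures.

0.00492 kg/m³

For an instantaneous plane source, C(x,t) = M/(n_e·A·√(4πDt)) · exp(−(x−vt)²/(4Dt)), with n_e·A the pore (flow) area.
Plume center vt = 0.40 × 390 = 156 m, so the well at 150 m is 6 m upgradient of the peak.
√(4πDt) = 9.900 m, giving peak height M/(n_e·A·√(4πDt)) = 2.0/(0.27 × 48 × 9.900) = 0.01559 kg/m³.
(x−vt)²/(4Dt) = (-6)²/(4 × 0.020 × 390) = 1.154; exp(−1.154) = 0.3154.
C = 0.01559 × 0.3154 = 0.00492 kg/m³.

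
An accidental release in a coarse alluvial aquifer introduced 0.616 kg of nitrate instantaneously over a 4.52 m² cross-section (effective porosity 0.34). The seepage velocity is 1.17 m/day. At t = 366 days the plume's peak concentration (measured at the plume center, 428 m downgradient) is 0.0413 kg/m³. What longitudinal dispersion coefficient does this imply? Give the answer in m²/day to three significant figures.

At the plume center C_max = M/(n_e·A·√(4πDt)), so D = M²/(4πt·(n_e·A·C_max)²).
n_e·A·C_max = 0.34 × 4.52 × 0.0413 = 0.06347 kg/m.
D = 0.616²/(4π × 366 × 0.06347²) = 0.0205 m²/day.

0.0205 m²/day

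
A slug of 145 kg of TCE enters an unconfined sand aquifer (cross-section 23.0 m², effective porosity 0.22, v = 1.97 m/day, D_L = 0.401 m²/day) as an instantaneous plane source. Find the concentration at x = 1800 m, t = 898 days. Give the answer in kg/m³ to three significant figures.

For an instantaneous plane source, C(x,t) = M/(n_e·A·√(4πDt)) · exp(−(x−vt)²/(4Dt)), with n_e·A the pore (flow) area.
Plume center vt = 1.97 × 898 = 1769.06 m, so the well at 1800 m is 30.94 m downgradient of the peak.
√(4πDt) = 67.27 m, giving peak height M/(n_e·A·√(4πDt)) = 145/(0.22 × 23.0 × 67.27) = 0.4260 kg/m³.
(x−vt)²/(4Dt) = (30.94)²/(4 × 0.401 × 898) = 0.6646; exp(−0.6646) = 0.5145.
C = 0.4260 × 0.5145 = 0.219 kg/m³.

0.219 kg/m³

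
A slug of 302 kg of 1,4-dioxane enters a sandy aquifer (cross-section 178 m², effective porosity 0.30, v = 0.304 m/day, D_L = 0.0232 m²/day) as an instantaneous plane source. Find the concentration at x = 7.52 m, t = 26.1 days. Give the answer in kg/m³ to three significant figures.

For an instantaneous plane source, C(x,t) = M/(n_e·A·√(4πDt)) · exp(−(x−vt)²/(4Dt)), with n_e·A the pore (flow) area.
Plume center vt = 0.304 × 26.1 = 7.9344 m, so the well at 7.52 m is 0.4144 m upgradient of the peak.
√(4πDt) = 2.758 m, giving peak height M/(n_e·A·√(4πDt)) = 302/(0.30 × 178 × 2.758) = 2.051 kg/m³.
(x−vt)²/(4Dt) = (-0.4144)²/(4 × 0.0232 × 26.1) = 0.07090; exp(−0.07090) = 0.9316.
C = 2.051 × 0.9316 = 1.91 kg/m³.

1.91 kg/m³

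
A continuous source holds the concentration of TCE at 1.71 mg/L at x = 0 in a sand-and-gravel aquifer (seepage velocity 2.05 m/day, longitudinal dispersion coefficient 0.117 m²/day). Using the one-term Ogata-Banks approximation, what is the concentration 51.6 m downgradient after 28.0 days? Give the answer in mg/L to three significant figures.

For a continuous step input, C/C₀ ≈ ½·erfc((x−vt)/(2√(Dt))).
vt = 2.05 × 28.0 = 57.4 m and 2√(Dt) = 2√(0.117 × 28.0) = 3.620 m.
Argument (x−vt)/(2√(Dt)) = (51.6 − 57.4)/3.620 = -1.602; ½·erfc(-1.602) = 0.9883.
C = 1.71 × 0.9883 = 1.69 mg/L.

1.69 mg/L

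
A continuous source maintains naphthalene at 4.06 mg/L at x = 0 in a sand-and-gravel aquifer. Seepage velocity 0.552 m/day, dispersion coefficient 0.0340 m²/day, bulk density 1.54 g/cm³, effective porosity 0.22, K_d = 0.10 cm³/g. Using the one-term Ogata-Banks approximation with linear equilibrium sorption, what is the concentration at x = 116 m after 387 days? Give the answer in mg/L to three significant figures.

Retardation factor R = 1 + ρ_b·K_d/n = 1 + 1.54 × 0.10/0.22 = 1.700.
Sorption retards both mechanisms: v_R = v/R = 0.3247 m/day, D_R = D/R = 0.02000 m²/day.
v_R·t = 0.3247 × 387 = 125.6589 m; 2√(D_R t) = 5.564 m; argument = (116 − 125.6589)/5.564 = -1.736.
C = C₀ × ½·erfc(-1.736) = 4.06 × 0.9930 = 4.03 mg/L.

4.03 mg/L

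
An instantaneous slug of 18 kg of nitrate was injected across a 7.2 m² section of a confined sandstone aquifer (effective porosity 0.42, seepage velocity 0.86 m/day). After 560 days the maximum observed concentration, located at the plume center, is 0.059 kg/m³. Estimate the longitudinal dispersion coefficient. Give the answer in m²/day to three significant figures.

1.45 m²/day

At the plume center C_max = M/(n_e·A·√(4πDt)), so D = M²/(4πt·(n_e·A·C_max)²).
n_e·A·C_max = 0.42 × 7.2 × 0.059 = 0.1784 kg/m.
D = 18²/(4π × 560 × 0.1784²) = 1.45 m²/day.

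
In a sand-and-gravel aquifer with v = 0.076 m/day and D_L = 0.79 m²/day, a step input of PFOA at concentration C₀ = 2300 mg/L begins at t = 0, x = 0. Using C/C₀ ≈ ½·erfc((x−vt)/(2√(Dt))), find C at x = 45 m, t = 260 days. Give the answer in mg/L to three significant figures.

245 mg/L

For a continuous step input, C/C₀ ≈ ½·erfc((x−vt)/(2√(Dt))).
vt = 0.076 × 260 = 19.76 m and 2√(Dt) = 2√(0.79 × 260) = 28.66 m.
Argument (x−vt)/(2√(Dt)) = (45 − 19.76)/28.66 = 0.8807; ½·erfc(0.8807) = 0.1065.
C = 2300 × 0.1065 = 245 mg/L.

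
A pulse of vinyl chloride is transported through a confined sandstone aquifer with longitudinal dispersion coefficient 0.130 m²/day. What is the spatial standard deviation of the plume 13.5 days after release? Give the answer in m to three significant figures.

1.87 m

Dispersive spreading gives a Gaussian with σ² = 2Dt; advection only shifts the center.
σ = √(2 × 0.130 × 13.5) = 1.87 m.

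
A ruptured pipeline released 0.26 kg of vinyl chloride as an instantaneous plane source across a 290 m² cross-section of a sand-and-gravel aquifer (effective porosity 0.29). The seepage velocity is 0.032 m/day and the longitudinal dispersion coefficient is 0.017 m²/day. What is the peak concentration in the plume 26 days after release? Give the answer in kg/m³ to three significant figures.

The peak of an instantaneous 1D plume sits at x = vt; there the Gaussian factor is 1 and C_max = M/(n_e·A·√(4πDt)), where n_e·A is the pore area the mass is dissolved in.
√(4πDt) = √(4π × 0.017 × 26) = 2.357 m, so C_max = 0.26/(0.29 × 290 × 2.357) = 0.00131 kg/m³.

0.00131 kg/m³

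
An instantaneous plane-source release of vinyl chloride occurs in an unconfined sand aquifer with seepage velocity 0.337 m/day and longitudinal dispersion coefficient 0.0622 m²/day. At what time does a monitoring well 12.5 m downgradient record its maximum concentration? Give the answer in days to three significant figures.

For the 1D instantaneous-source solution, setting ∂C/∂t = 0 at fixed x gives v²t² + 2Dt − x² = 0, so t = (√(D² + v²x²) − D)/v².
√(D² + v²x²) = √(0.0622² + 0.337² × 12.5²) = 4.213; v² = 0.113569.
t = (4.213 − 0.0622)/0.113569 = 36.5 days (vs. the pure-advection estimate x/v = 37.1 d).

36.5 days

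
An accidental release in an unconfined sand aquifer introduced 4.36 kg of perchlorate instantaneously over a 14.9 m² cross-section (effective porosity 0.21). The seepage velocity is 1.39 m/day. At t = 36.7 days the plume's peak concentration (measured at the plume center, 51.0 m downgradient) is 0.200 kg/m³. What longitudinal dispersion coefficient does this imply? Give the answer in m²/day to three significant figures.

At the plume center C_max = M/(n_e·A·√(4πDt)), so D = M²/(4πt·(n_e·A·C_max)²).
n_e·A·C_max = 0.21 × 14.9 × 0.200 = 0.6258 kg/m.
D = 4.36²/(4π × 36.7 × 0.6258²) = 0.105 m²/day.

0.105 m²/day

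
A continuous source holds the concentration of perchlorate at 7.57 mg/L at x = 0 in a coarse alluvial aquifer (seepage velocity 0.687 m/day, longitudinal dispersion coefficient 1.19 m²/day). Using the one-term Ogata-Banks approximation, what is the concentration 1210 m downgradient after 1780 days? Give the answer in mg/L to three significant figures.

4.38 mg/L

For a continuous step input, C/C₀ ≈ ½·erfc((x−vt)/(2√(Dt))).
vt = 0.687 × 1780 = 1222.86 m and 2√(Dt) = 2√(1.19 × 1780) = 92.05 m.
Argument (x−vt)/(2√(Dt)) = (1210 − 1222.86)/92.05 = -0.1397; ½·erfc(-0.1397) = 0.5783.
C = 7.57 × 0.5783 = 4.38 mg/L.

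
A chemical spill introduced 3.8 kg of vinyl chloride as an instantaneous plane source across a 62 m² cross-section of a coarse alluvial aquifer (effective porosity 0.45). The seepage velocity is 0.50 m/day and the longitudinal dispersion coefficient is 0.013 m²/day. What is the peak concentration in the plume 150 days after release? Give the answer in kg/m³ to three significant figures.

0.0275 kg/m³

The peak of an instantaneous 1D plume sits at x = vt; there the Gaussian factor is 1 and C_max = M/(n_e·A·√(4πDt)), where n_e·A is the pore area the mass is dissolved in.
√(4πDt) = √(4π × 0.013 × 150) = 4.950 m, so C_max = 3.8/(0.45 × 62 × 4.950) = 0.0275 kg/m³.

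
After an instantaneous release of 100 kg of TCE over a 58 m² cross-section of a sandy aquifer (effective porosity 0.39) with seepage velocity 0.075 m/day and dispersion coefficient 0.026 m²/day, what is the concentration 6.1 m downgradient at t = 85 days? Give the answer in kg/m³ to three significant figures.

0.832 kg/m³

For an instantaneous plane source, C(x,t) = M/(n_e·A·√(4πDt)) · exp(−(x−vt)²/(4Dt)), with n_e·A the pore (flow) area.
Plume center vt = 0.075 × 85 = 6.375 m, so the well at 6.1 m is 0.275 m upgradient of the peak.
√(4πDt) = 5.270 m, giving peak height M/(n_e·A·√(4πDt)) = 100/(0.39 × 58 × 5.270) = 0.8389 kg/m³.
(x−vt)²/(4Dt) = (-0.275)²/(4 × 0.026 × 85) = 0.008555; exp(−0.008555) = 0.9915.
C = 0.8389 × 0.9915 = 0.832 kg/m³.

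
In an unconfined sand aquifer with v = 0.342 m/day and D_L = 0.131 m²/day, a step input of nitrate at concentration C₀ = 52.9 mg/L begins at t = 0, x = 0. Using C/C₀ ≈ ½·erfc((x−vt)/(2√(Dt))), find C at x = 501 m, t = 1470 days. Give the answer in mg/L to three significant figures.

For a continuous step input, C/C₀ ≈ ½·erfc((x−vt)/(2√(Dt))).
vt = 0.342 × 1470 = 502.74 m and 2√(Dt) = 2√(0.131 × 1470) = 27.75 m.
Argument (x−vt)/(2√(Dt)) = (501 − 502.74)/27.75 = -0.06270; ½·erfc(-0.06270) = 0.5353.
C = 52.9 × 0.5353 = 28.3 mg/L.

28.3 mg/L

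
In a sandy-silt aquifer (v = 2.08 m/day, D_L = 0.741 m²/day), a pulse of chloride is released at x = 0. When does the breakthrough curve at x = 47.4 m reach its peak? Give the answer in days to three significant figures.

For the 1D instantaneous-source solution, setting ∂C/∂t = 0 at fixed x gives v²t² + 2Dt − x² = 0, so t = (√(D² + v²x²) − D)/v².
√(D² + v²x²) = √(0.741² + 2.08² × 47.4²) = 98.59; v² = 4.3264.
t = (98.59 − 0.741)/4.3264 = 22.6 days (vs. the pure-advection estimate x/v = 22.8 d).

22.6 days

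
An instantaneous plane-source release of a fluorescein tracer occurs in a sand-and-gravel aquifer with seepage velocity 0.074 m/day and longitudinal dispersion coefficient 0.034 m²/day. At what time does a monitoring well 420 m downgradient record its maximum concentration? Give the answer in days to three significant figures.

5670 days

For the 1D instantaneous-source solution, setting ∂C/∂t = 0 at fixed x gives v²t² + 2Dt − x² = 0, so t = (√(D² + v²x²) − D)/v².
√(D² + v²x²) = √(0.034² + 0.074² × 420²) = 31.08; v² = 0.005476.
t = (31.08 − 0.034)/0.005476 = 5670 days (vs. the pure-advection estimate x/v = 5680 d).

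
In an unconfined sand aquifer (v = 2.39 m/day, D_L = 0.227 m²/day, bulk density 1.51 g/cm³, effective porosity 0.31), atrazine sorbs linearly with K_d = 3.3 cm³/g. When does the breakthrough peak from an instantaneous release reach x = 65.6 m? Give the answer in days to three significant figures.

Retardation factor R = 1 + ρ_b·K_d/n = 1 + 1.51 × 3.3/0.31 = 17.07.
Sorption retards both mechanisms: v_R = v/R = 0.1400 m/day, D_R = D/R = 0.01330 m²/day.
Peak time from v_R²t² + 2D_R t − x² = 0: t = (√(D_R² + v_R²x²) − D_R)/v_R².
√(D_R² + v_R²x²) = √(0.01330² + 0.1400² × 65.6²) = 9.184; v_R² = 0.01960.
t = (9.184 − 0.01330)/0.01960 = 468 days.

468 days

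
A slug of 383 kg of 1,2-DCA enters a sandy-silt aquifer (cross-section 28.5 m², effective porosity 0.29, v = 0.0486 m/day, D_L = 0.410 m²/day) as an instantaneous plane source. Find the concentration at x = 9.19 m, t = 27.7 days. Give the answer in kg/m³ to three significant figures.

1.00 kg/m³

For an instantaneous plane source, C(x,t) = M/(n_e·A·√(4πDt)) · exp(−(x−vt)²/(4Dt)), with n_e·A the pore (flow) area.
Plume center vt = 0.0486 × 27.7 = 1.34622 m, so the well at 9.19 m is 7.84378 m downgradient of the peak.
√(4πDt) = 11.95 m, giving peak height M/(n_e·A·√(4πDt)) = 383/(0.29 × 28.5 × 11.95) = 3.878 kg/m³.
(x−vt)²/(4Dt) = (7.84378)²/(4 × 0.410 × 27.7) = 1.354; exp(−1.354) = 0.2582.
C = 3.878 × 0.2582 = 1.00 kg/m³.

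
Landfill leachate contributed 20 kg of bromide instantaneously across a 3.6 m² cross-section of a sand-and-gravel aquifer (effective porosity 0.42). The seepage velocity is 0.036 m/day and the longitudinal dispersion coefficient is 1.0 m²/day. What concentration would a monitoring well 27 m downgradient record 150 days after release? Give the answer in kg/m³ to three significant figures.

0.140 kg/m³

For an instantaneous plane source, C(x,t) = M/(n_e·A·√(4πDt)) · exp(−(x−vt)²/(4Dt)), with n_e·A the pore (flow) area.
Plume center vt = 0.036 × 150 = 5.4 m, so the well at 27 m is 21.6 m downgradient of the peak.
√(4πDt) = 43.42 m, giving peak height M/(n_e·A·√(4πDt)) = 20/(0.42 × 3.6 × 43.42) = 0.3046 kg/m³.
(x−vt)²/(4Dt) = (21.6)²/(4 × 1.0 × 150) = 0.7776; exp(−0.7776) = 0.4595.
C = 0.3046 × 0.4595 = 0.140 kg/m³.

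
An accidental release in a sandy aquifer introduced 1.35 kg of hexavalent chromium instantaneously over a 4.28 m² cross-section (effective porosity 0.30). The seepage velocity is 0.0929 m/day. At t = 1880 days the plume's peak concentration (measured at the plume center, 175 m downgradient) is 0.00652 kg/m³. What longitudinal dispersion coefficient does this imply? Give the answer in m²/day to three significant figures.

1.10 m²/day

At the plume center C_max = M/(n_e·A·√(4πDt)), so D = M²/(4πt·(n_e·A·C_max)²).
n_e·A·C_max = 0.30 × 4.28 × 0.00652 = 0.008372 kg/m.
D = 1.35²/(4π × 1880 × 0.008372²) = 1.10 m²/day.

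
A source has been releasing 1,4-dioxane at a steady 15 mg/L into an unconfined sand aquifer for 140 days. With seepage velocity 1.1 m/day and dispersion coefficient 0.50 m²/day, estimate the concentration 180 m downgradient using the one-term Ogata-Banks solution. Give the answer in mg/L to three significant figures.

0.210 mg/L

For a continuous step input, C/C₀ ≈ ½·erfc((x−vt)/(2√(Dt))).
vt = 1.1 × 140 = 154 m and 2√(Dt) = 2√(0.50 × 140) = 16.73 m.
Argument (x−vt)/(2√(Dt)) = (180 − 154)/16.73 = 1.554; ½·erfc(1.554) = 0.01399.
C = 15 × 0.01399 = 0.210 mg/L.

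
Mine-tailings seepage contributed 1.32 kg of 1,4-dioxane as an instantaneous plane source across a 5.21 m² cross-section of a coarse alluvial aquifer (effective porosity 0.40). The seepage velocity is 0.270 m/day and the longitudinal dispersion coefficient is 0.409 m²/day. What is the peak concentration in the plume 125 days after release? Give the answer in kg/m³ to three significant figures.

0.0250 kg/m³

The peak of an instantaneous 1D plume sits at x = vt; there the Gaussian factor is 1 and C_max = M/(n_e·A·√(4πDt)), where n_e·A is the pore area the mass is dissolved in.
√(4πDt) = √(4π × 0.409 × 125) = 25.35 m, so C_max = 1.32/(0.40 × 5.21 × 25.35) = 0.0250 kg/m³.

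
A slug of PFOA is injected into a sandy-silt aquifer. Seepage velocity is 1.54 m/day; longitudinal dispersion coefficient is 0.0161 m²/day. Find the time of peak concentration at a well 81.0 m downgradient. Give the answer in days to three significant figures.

For the 1D instantaneous-source solution, setting ∂C/∂t = 0 at fixed x gives v²t² + 2Dt − x² = 0, so t = (√(D² + v²x²) − D)/v².
√(D² + v²x²) = √(0.0161² + 1.54² × 81.0²) = 124.7; v² = 2.3716.
t = (124.7 − 0.0161)/2.3716 = 52.6 days (vs. the pure-advection estimate x/v = 52.6 d).

52.6 days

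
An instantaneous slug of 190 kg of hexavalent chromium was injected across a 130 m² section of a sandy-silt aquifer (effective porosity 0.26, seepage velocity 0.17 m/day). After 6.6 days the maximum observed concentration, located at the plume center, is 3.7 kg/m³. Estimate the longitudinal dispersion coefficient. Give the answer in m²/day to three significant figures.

0.0278 m²/day

At the plume center C_max = M/(n_e·A·√(4πDt)), so D = M²/(4πt·(n_e·A·C_max)²).
n_e·A·C_max = 0.26 × 130 × 3.7 = 125.1 kg/m.
D = 190²/(4π × 6.6 × 125.1²) = 0.0278 m²/day.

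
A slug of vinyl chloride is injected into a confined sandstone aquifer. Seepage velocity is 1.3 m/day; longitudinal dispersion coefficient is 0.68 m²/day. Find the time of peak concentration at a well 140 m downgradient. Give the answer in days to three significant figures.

For the 1D instantaneous-source solution, setting ∂C/∂t = 0 at fixed x gives v²t² + 2Dt − x² = 0, so t = (√(D² + v²x²) − D)/v².
√(D² + v²x²) = √(0.68² + 1.3² × 140²) = 182.0; v² = 1.69.
t = (182.0 − 0.68)/1.69 = 107 days (vs. the pure-advection estimate x/v = 108 d).

107 days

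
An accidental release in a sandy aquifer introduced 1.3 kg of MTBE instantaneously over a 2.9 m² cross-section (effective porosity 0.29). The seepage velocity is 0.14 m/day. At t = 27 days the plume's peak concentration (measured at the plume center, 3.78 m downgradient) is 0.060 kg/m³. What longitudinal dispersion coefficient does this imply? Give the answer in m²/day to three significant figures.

At the plume center C_max = M/(n_e·A·√(4πDt)), so D = M²/(4πt·(n_e·A·C_max)²).
n_e·A·C_max = 0.29 × 2.9 × 0.060 = 0.05046 kg/m.
D = 1.3²/(4π × 27 × 0.05046²) = 1.96 m²/day.

1.96 m²/day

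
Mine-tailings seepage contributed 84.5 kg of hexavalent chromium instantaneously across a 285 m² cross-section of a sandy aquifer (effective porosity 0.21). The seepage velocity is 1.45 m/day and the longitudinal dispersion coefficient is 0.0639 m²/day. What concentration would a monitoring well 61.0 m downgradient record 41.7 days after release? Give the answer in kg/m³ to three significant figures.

For an instantaneous plane source, C(x,t) = M/(n_e·A·√(4πDt)) · exp(−(x−vt)²/(4Dt)), with n_e·A the pore (flow) area.
Plume center vt = 1.45 × 41.7 = 60.465 m, so the well at 61.0 m is 0.535 m downgradient of the peak.
√(4πDt) = 5.787 m, giving peak height M/(n_e·A·√(4πDt)) = 84.5/(0.21 × 285 × 5.787) = 0.2440 kg/m³.
(x−vt)²/(4Dt) = (0.535)²/(4 × 0.0639 × 41.7) = 0.02685; exp(−0.02685) = 0.9735.
C = 0.2440 × 0.9735 = 0.238 kg/m³.

0.238 kg/m³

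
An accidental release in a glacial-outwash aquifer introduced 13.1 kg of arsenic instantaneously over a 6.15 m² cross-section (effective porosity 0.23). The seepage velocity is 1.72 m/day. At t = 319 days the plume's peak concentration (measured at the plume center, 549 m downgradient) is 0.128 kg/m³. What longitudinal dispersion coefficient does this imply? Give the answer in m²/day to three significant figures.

At the plume center C_max = M/(n_e·A·√(4πDt)), so D = M²/(4πt·(n_e·A·C_max)²).
n_e·A·C_max = 0.23 × 6.15 × 0.128 = 0.1811 kg/m.
D = 13.1²/(4π × 319 × 0.1811²) = 1.31 m²/day.

1.31 m²/day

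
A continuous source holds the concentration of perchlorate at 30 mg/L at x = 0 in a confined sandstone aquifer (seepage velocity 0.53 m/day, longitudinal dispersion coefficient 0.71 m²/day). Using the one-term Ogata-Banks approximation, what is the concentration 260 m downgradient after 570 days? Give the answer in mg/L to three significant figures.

27.9 mg/L

For a continuous step input, C/C₀ ≈ ½·erfc((x−vt)/(2√(Dt))).
vt = 0.53 × 570 = 302.1 m and 2√(Dt) = 2√(0.71 × 570) = 40.23 m.
Argument (x−vt)/(2√(Dt)) = (260 − 302.1)/40.23 = -1.046; ½·erfc(-1.046) = 0.9305.
C = 30 × 0.9305 = 27.9 mg/L.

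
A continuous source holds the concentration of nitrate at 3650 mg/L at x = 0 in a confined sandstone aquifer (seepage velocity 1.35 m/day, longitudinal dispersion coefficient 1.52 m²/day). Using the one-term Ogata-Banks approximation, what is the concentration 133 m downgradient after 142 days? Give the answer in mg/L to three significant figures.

3640 mg/L

For a continuous step input, C/C₀ ≈ ½·erfc((x−vt)/(2√(Dt))).
vt = 1.35 × 142 = 191.7 m and 2√(Dt) = 2√(1.52 × 142) = 29.38 m.
Argument (x−vt)/(2√(Dt)) = (133 − 191.7)/29.38 = -1.998; ½·erfc(-1.998) = 0.9976.
C = 3650 × 0.9976 = 3640 mg/L.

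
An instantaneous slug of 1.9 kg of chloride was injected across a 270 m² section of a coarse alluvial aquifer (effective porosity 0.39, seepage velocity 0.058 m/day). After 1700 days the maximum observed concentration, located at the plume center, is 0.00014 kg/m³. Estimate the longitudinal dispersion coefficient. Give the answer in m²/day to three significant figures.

0.778 m²/day

At the plume center C_max = M/(n_e·A·√(4πDt)), so D = M²/(4πt·(n_e·A·C_max)²).
n_e·A·C_max = 0.39 × 270 × 0.00014 = 0.01474 kg/m.
D = 1.9²/(4π × 1700 × 0.01474²) = 0.778 m²/day.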